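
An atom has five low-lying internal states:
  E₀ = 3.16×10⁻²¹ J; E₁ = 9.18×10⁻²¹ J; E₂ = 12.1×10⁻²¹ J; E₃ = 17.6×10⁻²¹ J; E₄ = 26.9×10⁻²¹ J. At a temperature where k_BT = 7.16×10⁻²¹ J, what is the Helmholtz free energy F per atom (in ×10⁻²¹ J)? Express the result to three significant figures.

Eᵢ/kT = 0.44134, 1.2821, 1.6899, 2.4581, 3.7570.
Z = Σ e^(−Eᵢ/kT) = e^(−0.44134) + e^(−1.2821) + e^(−1.6899) + e^(−2.4581) + e^(−3.7570) = 0.64317 + 0.27745 + 0.18454 + 0.085597 + 0.023354 = 1.2141.
F = −kT ln Z = −7.16 × ln(1.2141) = −7.16 × 0.19400 = -1.39 ×10⁻²¹ J.

-1.39 ×10⁻²¹ J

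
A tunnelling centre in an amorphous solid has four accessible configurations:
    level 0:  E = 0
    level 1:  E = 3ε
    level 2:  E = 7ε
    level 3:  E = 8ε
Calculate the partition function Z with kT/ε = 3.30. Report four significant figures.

Eᵢ/kT = 0, 0.909091, 2.12121, 2.42424.
Z = Σ e^(−Eᵢ/kT) = e^(−0) + e^(−0.909091) + e^(−2.12121) + e^(−2.42424) = 1.00000 + 0.402890 + 0.119886 + 0.0885454 = 1.61132.

Z = 1.611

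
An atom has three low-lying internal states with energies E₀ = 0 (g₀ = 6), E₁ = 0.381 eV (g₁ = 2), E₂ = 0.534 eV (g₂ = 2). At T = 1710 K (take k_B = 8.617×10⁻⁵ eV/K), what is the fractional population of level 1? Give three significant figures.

k_BT = 8.617×10⁻⁵ × 1710 K = 0.14735 eV.
Eᵢ/kT = 0, 2.5857, 3.6240.
Z = Σ gᵢe^(−Eᵢ/kT) = 6·e^(−0) + 2·e^(−2.5857) + 2·e^(−3.6240) = 6.0000 + 0.15069 + 0.053352 = 6.2040.
P₁ = g₁ e^(−E₁/kT) / Z = 0.15069/6.2040 = 0.0243.

0.0243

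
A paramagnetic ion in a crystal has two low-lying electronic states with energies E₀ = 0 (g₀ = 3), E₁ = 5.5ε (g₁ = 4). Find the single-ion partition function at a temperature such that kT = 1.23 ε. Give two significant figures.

Eᵢ/kT = 0, 4.472.
Z = Σ gᵢe^(−Eᵢ/kT) = 3·e^(−0) + 4·e^(−4.472) = 3.000 + 0.04570 = 3.046.

Z = 3.0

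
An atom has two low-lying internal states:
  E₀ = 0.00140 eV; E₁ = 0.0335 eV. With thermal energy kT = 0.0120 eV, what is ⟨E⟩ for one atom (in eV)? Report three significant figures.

Eᵢ/kT = 0.11667, 2.7917.
Z = Σ e^(−Eᵢ/kT) = e^(−0.11667) + e^(−2.7917) = 0.88988 + 0.061317 = 0.95120.
⟨E⟩ = Σ Eᵢ e^(−Eᵢ/kT) / Z = (0.00140·0.88988 + 0.0335·0.061317) / 0.95120 = 0.00347 eV.

0.00347 eV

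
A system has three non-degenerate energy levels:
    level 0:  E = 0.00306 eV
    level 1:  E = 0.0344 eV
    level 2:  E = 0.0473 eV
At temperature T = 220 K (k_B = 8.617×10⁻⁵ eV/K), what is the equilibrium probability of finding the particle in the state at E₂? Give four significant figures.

0.07524

k_BT = 8.617×10⁻⁵ × 220 K = 0.0189574 eV.
Eᵢ/kT = 0.161415, 1.81459, 2.49507.
Z = Σ e^(−Eᵢ/kT) = e^(−0.161415) + e^(−1.81459) + e^(−2.49507) = 0.850939 + 0.162905 + 0.0824907 = 1.09633.
P₂ = e^(−E₂/kT) / Z = 0.0824907/1.09633 = 0.07524.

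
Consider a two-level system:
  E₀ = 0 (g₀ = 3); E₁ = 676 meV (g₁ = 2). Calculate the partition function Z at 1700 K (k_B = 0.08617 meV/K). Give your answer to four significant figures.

Z = 3.020

k_BT = 0.08617 × 1700 K = 146.489 meV.
Eᵢ/kT = 0, 4.61468.
Z = Σ gᵢe^(−Eᵢ/kT) = 3·e^(−0) + 2·e^(−4.61468) = 3.00000 + 0.0198107 = 3.01981.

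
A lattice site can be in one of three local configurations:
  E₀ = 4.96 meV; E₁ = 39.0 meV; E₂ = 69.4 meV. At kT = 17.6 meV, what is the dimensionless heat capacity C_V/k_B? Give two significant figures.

0.65

Eᵢ/kT = 0.2818, 2.216, 3.943.
Z = Σ e^(−Eᵢ/kT) = e^(−0.2818) + e^(−2.216) + e^(−3.943) = 0.7544 + 0.1090 + 0.01939 = 0.8828.
⟨E⟩ = 10.58 meV, ⟨E²⟩ = 314.6 meV².
C_V/k_B = (⟨E²⟩ − ⟨E⟩²)/(kT)² = (314.6 − 111.9)/309.8 = 0.65.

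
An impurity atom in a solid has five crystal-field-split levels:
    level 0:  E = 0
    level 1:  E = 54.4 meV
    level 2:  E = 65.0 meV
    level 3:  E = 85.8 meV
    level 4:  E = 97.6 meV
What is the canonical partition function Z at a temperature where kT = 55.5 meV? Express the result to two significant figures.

Eᵢ/kT = 0, 0.9802, 1.171, 1.546, 1.759.
Z = Σ e^(−Eᵢ/kT) = e^(−0) + e^(−0.9802) + e^(−1.171) + e^(−1.546) + e^(−1.759) = 1.000 + 0.3752 + 0.3101 + 0.2131 + 0.1722 = 2.071.

Z = 2.1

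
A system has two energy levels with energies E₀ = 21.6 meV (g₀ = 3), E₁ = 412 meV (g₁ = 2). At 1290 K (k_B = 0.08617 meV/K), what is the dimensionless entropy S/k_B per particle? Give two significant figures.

1.2

k_BT = 0.08617 × 1290 K = 111.2 meV.
Eᵢ/kT = 0.1942, 3.705.
Z = Σ gᵢe^(−Eᵢ/kT) = 3·e^(−0.1942) + 2·e^(−3.705) = 2.470 + 0.04920 = 2.519.
⟨E⟩ = Σ EᵢPᵢ = 29.23 meV.
S/k_B = ln Z + ⟨E⟩/kT = ln(2.519) + 29.23/111.2 = 0.9239 + 0.2629 = 1.2.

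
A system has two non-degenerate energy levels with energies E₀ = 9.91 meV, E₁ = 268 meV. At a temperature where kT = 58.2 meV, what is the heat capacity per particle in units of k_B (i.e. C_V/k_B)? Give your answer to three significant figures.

Eᵢ/kT = 0.17027, 4.6048.
Z = Σ e^(−Eᵢ/kT) = e^(−0.17027) + e^(−4.6048) = 0.84344 + 0.010004 = 0.85344.
⟨E⟩ = 12.935 meV, ⟨E²⟩ = 938.98 meV².
C_V/k_B = (⟨E²⟩ − ⟨E⟩²)/(kT)² = (938.98 − 167.31)/3387.2 = 0.228.

0.228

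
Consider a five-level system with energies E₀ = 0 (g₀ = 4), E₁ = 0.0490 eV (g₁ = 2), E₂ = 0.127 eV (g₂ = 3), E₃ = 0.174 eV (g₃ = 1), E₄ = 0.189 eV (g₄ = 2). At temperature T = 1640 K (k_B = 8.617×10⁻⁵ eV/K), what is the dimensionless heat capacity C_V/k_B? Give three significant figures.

0.214

k_BT = 8.617×10⁻⁵ × 1640 K = 0.14132 eV.
Eᵢ/kT = 0, 0.34673, 0.89867, 1.2312, 1.3374.
Z = Σ gᵢe^(−Eᵢ/kT) = 4·e^(−0) + 2·e^(−0.34673) + 3·e^(−0.89867) + 1·e^(−1.2312) + 2·e^(−1.3374) = 4.0000 + 1.4140 + 1.2213 + 0.29194 + 0.52505 = 7.4523.
⟨E⟩ = 0.050243 eV, ⟨E²⟩ = 0.0068016 eV².
C_V/k_B = (⟨E²⟩ − ⟨E⟩²)/(kT)² = (0.0068016 − 0.0025244)/0.019971 = 0.214.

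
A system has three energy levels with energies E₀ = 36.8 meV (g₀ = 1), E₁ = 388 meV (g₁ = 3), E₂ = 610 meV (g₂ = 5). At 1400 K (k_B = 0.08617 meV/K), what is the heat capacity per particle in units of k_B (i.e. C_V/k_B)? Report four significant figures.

k_BT = 0.08617 × 1400 K = 120.638 meV.
Eᵢ/kT = 0.305045, 3.21623, 5.05645.
Z = Σ gᵢe^(−Eᵢ/kT) = 1·e^(−0.305045) + 3·e^(−3.21623) + 5·e^(−5.05645) = 0.737090 + 0.120318 + 0.0318406 = 0.889249.
⟨E⟩ = 104.842 meV, ⟨E²⟩ = 34815.0 meV².
C_V/k_B = (⟨E²⟩ − ⟨E⟩²)/(kT)² = (34815.0 − 10991.8)/14553.5 = 1.637.

1.637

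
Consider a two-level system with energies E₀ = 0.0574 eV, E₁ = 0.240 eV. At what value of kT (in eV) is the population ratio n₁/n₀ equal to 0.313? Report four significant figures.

0.1572 eV

n₁/n₀ = exp[−(E₁−E₀)/kT] = 0.313.
⇒ (E₁−E₀)/kT = ln(1/0.313) = ln(3.19489) = 1.16155.
kT = 0.1826 eV / 1.16155 = 0.1572 eV.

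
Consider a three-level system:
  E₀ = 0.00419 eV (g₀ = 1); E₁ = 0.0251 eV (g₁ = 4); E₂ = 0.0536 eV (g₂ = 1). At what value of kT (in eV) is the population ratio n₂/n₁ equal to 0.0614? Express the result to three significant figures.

0.0203 eV

n₂/n₁ = (g₂/g₁) exp[−(E₂−E₁)/kT] = 0.0614.
⇒ (E₂−E₁)/kT = ln((1/4)/0.0614) = ln(4.0717) = 1.4041.
kT = 0.0285 eV / 1.4041 = 0.0203 eV.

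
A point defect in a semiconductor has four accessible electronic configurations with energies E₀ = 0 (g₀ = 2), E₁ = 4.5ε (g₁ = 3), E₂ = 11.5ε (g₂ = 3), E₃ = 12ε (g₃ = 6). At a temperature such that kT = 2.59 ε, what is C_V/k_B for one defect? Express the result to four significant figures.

Eᵢ/kT = 0, 1.73745, 4.44015, 4.63320.
Z = Σ gᵢe^(−Eᵢ/kT) = 2·e^(−0) + 3·e^(−1.73745) + 3·e^(−4.44015) + 6·e^(−4.63320) = 2.00000 + 0.527906 + 0.0353825 + 0.0583416 = 2.62163.
⟨E⟩ = 1.32840 ε, ⟨E²⟩ = 9.06712 ε².
C_V/k_B = (⟨E²⟩ − ⟨E⟩²)/(kT)² = (9.06712 − 1.76465)/6.70810 = 1.089.

1.089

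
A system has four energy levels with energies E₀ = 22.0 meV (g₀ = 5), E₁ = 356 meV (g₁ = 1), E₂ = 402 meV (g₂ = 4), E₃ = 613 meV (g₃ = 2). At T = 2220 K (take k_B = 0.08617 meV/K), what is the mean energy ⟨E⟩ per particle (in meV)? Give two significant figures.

77 meV

k_BT = 0.08617 × 2220 K = 191.3 meV.
Eᵢ/kT = 0.1150, 1.861, 2.101, 3.204.
Z = Σ gᵢe^(−Eᵢ/kT) = 5·e^(−0.1150) + 1·e^(−1.861) + 4·e^(−2.101) + 2·e^(−3.204) = 4.457 + 0.1555 + 0.4893 + 0.08120 = 5.183.
⟨E⟩ = Σ Eᵢ gᵢe^(−Eᵢ/kT) / Z = (22.0·4.457 + 356·0.1555 + 402·0.4893 + 613·0.08120) / 5.183 = 77 meV.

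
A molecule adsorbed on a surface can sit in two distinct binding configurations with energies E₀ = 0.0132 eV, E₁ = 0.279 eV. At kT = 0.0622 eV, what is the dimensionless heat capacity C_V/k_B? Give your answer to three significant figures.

0.248

Eᵢ/kT = 0.21222, 4.4855.
Z = Σ e^(−Eᵢ/kT) = e^(−0.21222) + e^(−4.4855) = 0.80879 + 0.011271 = 0.82006.
⟨E⟩ = 0.016853 eV, ⟨E²⟩ = 0.0012417 eV².
C_V/k_B = (⟨E²⟩ − ⟨E⟩²)/(kT)² = (0.0012417 − 0.00028402)/0.0038688 = 0.248.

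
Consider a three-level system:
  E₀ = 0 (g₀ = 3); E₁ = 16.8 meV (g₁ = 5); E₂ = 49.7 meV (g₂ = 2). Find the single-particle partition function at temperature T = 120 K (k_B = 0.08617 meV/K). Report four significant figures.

Z = 4.001

k_BT = 0.08617 × 120 K = 10.3404 meV.
Eᵢ/kT = 0, 1.62470, 4.80639.
Z = Σ gᵢe^(−Eᵢ/kT) = 3·e^(−0) + 5·e^(−1.62470) + 2·e^(−4.80639) = 3.00000 + 0.984854 + 0.0163547 = 4.00121.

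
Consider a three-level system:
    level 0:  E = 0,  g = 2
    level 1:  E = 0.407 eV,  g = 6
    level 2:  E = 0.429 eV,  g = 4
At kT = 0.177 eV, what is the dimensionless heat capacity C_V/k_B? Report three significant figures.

1.21

Eᵢ/kT = 0, 2.2994, 2.4237.
Z = Σ gᵢe^(−Eᵢ/kT) = 2·e^(−0) + 6·e^(−2.2994) + 4·e^(−2.4237) = 2.0000 + 0.60191 + 0.35437 = 2.9563.
⟨E⟩ = 0.13429 eV, ⟨E²⟩ = 0.055787 eV².
C_V/k_B = (⟨E²⟩ − ⟨E⟩²)/(kT)² = (0.055787 − 0.018034)/0.031329 = 1.21.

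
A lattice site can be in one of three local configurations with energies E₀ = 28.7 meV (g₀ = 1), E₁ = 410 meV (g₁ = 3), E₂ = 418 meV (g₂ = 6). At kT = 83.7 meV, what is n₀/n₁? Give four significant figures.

31.72

n₀/n₁ = (g₀/g₁) exp[−(E₀−E₁)/kT] = (1/3) × exp(−(-381.3 meV)/(83.7 meV)) = (1/3) × exp(4.55556) = 31.72.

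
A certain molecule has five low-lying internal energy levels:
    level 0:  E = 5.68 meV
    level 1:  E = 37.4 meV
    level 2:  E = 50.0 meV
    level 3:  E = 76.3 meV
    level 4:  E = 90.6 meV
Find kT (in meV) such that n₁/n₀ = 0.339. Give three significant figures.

n₁/n₀ = exp[−(E₁−E₀)/kT] = 0.339.
⇒ (E₁−E₀)/kT = ln(1/0.339) = ln(2.9499) = 1.0818.
kT = 31.72 meV / 1.0818 = 29.3 meV.

29.3 meV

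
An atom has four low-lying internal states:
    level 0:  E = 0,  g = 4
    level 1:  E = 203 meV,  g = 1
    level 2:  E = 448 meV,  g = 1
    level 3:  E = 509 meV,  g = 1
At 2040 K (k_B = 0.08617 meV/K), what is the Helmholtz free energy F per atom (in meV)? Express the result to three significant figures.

-262 meV

k_BT = 0.08617 × 2040 K = 175.79 meV.
Eᵢ/kT = 0, 1.1548, 2.5485, 2.8955.
Z = Σ gᵢe^(−Eᵢ/kT) = 4·e^(−0) + 1·e^(−1.1548) + 1·e^(−2.5485) + 1·e^(−2.8955) = 4.0000 + 0.31512 + 0.078199 + 0.055271 = 4.4486.
F = −kT ln Z = −175.79 × ln(4.4486) = −175.79 × 1.4926 = -262 meV.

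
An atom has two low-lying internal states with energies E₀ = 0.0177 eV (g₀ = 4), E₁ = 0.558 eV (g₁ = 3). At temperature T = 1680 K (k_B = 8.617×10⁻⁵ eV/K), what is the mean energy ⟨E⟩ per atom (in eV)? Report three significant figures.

k_BT = 8.617×10⁻⁵ × 1680 K = 0.14477 eV.
Eᵢ/kT = 0.12226, 3.8544.
Z = Σ gᵢe^(−Eᵢ/kT) = 4·e^(−0.12226) + 3·e^(−3.8544) = 3.5397 + 0.063559 = 3.6033.
⟨E⟩ = Σ Eᵢ gᵢe^(−Eᵢ/kT) / Z = (0.0177·3.5397 + 0.558·0.063559) / 3.6033 = 0.0272 eV.

0.0272 eV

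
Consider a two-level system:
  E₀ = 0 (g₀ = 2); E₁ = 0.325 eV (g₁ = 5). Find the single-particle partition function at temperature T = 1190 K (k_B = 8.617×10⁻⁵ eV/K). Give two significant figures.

Z = 2.2

k_BT = 8.617×10⁻⁵ × 1190 K = 0.1025 eV.
Eᵢ/kT = 0, 3.171.
Z = Σ gᵢe^(−Eᵢ/kT) = 2·e^(−0) + 5·e^(−3.171) = 2.000 + 0.2098 = 2.210.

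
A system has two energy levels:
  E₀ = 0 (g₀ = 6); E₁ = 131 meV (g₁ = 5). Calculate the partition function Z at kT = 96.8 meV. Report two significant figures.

Eᵢ/kT = 0, 1.353.
Z = Σ gᵢe^(−Eᵢ/kT) = 6·e^(−0) + 5·e^(−1.353) = 6.000 + 1.292 = 7.292.

Z = 7.3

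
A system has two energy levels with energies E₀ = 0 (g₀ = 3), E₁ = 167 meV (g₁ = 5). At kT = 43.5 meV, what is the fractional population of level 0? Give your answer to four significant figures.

Eᵢ/kT = 0, 3.83908.
Z = Σ gᵢe^(−Eᵢ/kT) = 3·e^(−0) + 5·e^(−3.83908) = 3.00000 + 0.107567 = 3.10757.
P₀ = g₀ e^(−E₀/kT) / Z = 3.00000/3.10757 = 0.9654.

0.9654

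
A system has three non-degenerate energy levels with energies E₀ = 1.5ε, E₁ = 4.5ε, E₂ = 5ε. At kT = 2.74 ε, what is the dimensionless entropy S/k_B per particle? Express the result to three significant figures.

Eᵢ/kT = 0.54745, 1.6423, 1.8248.
Z = Σ e^(−Eᵢ/kT) = e^(−0.54745) + e^(−1.6423) + e^(−1.8248) = 0.57842 + 0.19353 + 0.16125 = 0.93320.
⟨E⟩ = Σ EᵢPᵢ = 2.7269 ε.
S/k_B = ln Z + ⟨E⟩/kT = ln(0.93320) + 2.7269/2.74 = -0.069136 + 0.99522 = 0.926.

0.926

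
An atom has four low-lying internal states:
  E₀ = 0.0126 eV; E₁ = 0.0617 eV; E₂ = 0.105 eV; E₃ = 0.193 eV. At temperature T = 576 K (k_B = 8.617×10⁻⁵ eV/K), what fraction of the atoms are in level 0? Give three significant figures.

k_BT = 8.617×10⁻⁵ × 576 K = 0.049634 eV.
Eᵢ/kT = 0.25386, 1.2431, 2.1155, 3.8885.
Z = Σ e^(−Eᵢ/kT) = e^(−0.25386) + e^(−1.2431) + e^(−2.1155) + e^(−3.8885) = 0.77580 + 0.28849 + 0.12057 + 0.020476 = 1.2053.
P₀ = e^(−E₀/kT) / Z = 0.77580/1.2053 = 0.644.

0.644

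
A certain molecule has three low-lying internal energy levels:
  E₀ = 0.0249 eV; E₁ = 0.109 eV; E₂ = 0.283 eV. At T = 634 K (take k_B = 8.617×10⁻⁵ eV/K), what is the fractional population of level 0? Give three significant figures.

0.817

k_BT = 8.617×10⁻⁵ × 634 K = 0.054632 eV.
Eᵢ/kT = 0.45578, 1.9952, 5.1801.
Z = Σ e^(−Eᵢ/kT) = e^(−0.45578) + e^(−1.9952) + e^(−5.1801) = 0.63395 + 0.13599 + 0.0056274 = 0.77557.
P₀ = e^(−E₀/kT) / Z = 0.63395/0.77557 = 0.817.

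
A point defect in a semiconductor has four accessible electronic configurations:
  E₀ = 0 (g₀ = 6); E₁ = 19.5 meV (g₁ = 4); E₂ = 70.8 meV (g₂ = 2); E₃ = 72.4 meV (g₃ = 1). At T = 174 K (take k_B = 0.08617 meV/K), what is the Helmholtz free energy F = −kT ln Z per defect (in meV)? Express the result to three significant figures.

k_BT = 0.08617 × 174 K = 14.994 meV.
Eᵢ/kT = 0, 1.3005, 4.7219, 4.8286.
Z = Σ gᵢe^(−Eᵢ/kT) = 6·e^(−0) + 4·e^(−1.3005) + 2·e^(−4.7219) + 1·e^(−4.8286) = 6.0000 + 1.0896 + 0.017797 + 0.0079977 = 7.1154.
F = −kT ln Z = −14.994 × ln(7.1154) = −14.994 × 1.9623 = -29.4 meV.

-29.4 meV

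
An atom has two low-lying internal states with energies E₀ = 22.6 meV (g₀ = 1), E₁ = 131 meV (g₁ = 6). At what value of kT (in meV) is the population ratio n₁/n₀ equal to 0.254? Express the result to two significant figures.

n₁/n₀ = (g₁/g₀) exp[−(E₁−E₀)/kT] = 0.254.
⇒ (E₁−E₀)/kT = ln((6/1)/0.254) = ln(23.62) = 3.162.
kT = 108.4 meV / 3.162 = 34 meV.

34 meV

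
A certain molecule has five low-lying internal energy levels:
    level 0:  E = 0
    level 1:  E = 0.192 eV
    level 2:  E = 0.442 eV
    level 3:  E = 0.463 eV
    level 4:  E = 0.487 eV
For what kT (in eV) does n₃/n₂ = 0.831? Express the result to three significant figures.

0.113 eV

n₃/n₂ = exp[−(E₃−E₂)/kT] = 0.831.
⇒ (E₃−E₂)/kT = ln(1/0.831) = ln(1.2034) = 0.18515.
kT = 0.021 eV / 0.18515 = 0.113 eV.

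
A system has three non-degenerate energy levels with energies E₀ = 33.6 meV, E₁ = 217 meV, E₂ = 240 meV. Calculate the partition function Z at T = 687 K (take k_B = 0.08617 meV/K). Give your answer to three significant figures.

k_BT = 0.08617 × 687 K = 59.199 meV.
Eᵢ/kT = 0.56758, 3.6656, 4.0541.
Z = Σ e^(−Eᵢ/kT) = e^(−0.56758) + e^(−3.6656) + e^(−4.0541) = 0.56690 + 0.025589 + 0.017351 = 0.60984.

Z = 0.610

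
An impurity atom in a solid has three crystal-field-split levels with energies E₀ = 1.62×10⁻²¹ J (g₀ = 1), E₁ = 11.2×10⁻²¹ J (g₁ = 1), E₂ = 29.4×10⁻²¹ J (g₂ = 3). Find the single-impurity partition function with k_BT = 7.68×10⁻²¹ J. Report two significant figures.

Eᵢ/kT = 0.2109, 1.458, 3.828.
Z = Σ gᵢe^(−Eᵢ/kT) = 1·e^(−0.2109) + 1·e^(−1.458) + 3·e^(−3.828) = 0.8099 + 0.2327 + 0.06526 = 1.108.

Z = 1.1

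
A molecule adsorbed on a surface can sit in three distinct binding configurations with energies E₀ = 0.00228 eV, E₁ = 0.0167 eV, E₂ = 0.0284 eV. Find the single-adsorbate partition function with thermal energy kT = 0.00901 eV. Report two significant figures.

Z = 0.98

Eᵢ/kT = 0.2531, 1.853, 3.152.
Z = Σ e^(−Eᵢ/kT) = e^(−0.2531) + e^(−1.853) + e^(−3.152) = 0.7764 + 0.1568 + 0.04277 = 0.9760.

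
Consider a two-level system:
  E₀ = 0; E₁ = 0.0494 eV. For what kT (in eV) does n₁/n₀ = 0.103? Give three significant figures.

0.0217 eV

n₁/n₀ = exp[−(E₁−E₀)/kT] = 0.103.
⇒ (E₁−E₀)/kT = ln(1/0.103) = ln(9.7087) = 2.2730.
kT = 0.0494 eV / 2.2730 = 0.0217 eV.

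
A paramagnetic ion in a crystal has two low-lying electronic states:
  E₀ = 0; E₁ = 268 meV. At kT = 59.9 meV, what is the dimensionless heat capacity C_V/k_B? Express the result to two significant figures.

0.22

Eᵢ/kT = 0, 4.474.
Z = Σ e^(−Eᵢ/kT) = e^(−0) + e^(−4.474) = 1.000 + 0.01140 = 1.011.
⟨E⟩ = 3.022 meV, ⟨E²⟩ = 809.9 meV².
C_V/k_B = (⟨E²⟩ − ⟨E⟩²)/(kT)² = (809.9 − 9.132)/3588 = 0.22.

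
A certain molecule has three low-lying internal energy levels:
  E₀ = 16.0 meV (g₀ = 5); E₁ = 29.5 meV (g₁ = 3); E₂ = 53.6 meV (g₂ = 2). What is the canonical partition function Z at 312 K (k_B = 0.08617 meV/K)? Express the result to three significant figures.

k_BT = 0.08617 × 312 K = 26.885 meV.
Eᵢ/kT = 0.59513, 1.0973, 1.9937.
Z = Σ gᵢe^(−Eᵢ/kT) = 5·e^(−0.59513) + 3·e^(−1.0973) + 2·e^(−1.9937) = 2.7575 + 1.0013 + 0.27238 = 4.0312.

Z = 4.03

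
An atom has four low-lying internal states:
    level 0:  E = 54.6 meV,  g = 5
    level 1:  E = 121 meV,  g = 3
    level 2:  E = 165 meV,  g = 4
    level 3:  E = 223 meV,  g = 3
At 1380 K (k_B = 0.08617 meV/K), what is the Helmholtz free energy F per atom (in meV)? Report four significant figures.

k_BT = 0.08617 × 1380 K = 118.915 meV.
Eᵢ/kT = 0.459151, 1.01753, 1.38755, 1.87529.
Z = Σ gᵢe^(−Eᵢ/kT) = 5·e^(−0.459151) + 3·e^(−1.01753) + 4·e^(−1.38755) + 3·e^(−1.87529) = 3.15910 + 1.08446 + 0.998745 + 0.459932 = 5.70224.
F = −kT ln Z = −118.915 × ln(5.70224) = −118.915 × 1.74086 = -207.0 meV.

-207.0 meV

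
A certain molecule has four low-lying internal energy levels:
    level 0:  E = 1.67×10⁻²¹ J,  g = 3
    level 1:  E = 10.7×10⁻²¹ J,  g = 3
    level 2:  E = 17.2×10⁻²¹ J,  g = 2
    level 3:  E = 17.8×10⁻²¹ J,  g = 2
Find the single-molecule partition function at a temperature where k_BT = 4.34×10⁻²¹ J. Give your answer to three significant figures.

Eᵢ/kT = 0.38479, 2.4654, 3.9631, 4.1014.
Z = Σ gᵢe^(−Eᵢ/kT) = 3·e^(−0.38479) + 3·e^(−2.4654) + 2·e^(−3.9631) + 2·e^(−4.1014) = 2.0418 + 0.25492 + 0.038008 + 0.033099 = 2.3678.

Z = 2.37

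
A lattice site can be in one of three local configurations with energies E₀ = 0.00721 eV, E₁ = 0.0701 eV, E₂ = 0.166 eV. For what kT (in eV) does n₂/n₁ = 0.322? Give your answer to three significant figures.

n₂/n₁ = exp[−(E₂−E₁)/kT] = 0.322.
⇒ (E₂−E₁)/kT = ln(1/0.322) = ln(3.1056) = 1.1332.
kT = 0.0959 eV / 1.1332 = 0.0846 eV.

0.0846 eV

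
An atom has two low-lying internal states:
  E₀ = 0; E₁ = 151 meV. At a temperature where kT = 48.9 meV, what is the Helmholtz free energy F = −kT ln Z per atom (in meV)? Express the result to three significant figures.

Eᵢ/kT = 0, 3.0879.
Z = Σ e^(−Eᵢ/kT) = e^(−0) + e^(−3.0879) = 1.0000 + 0.045598 = 1.0456.
F = −kT ln Z = −48.9 × ln(1.0456) = −48.9 × 0.044591 = -2.18 meV.

-2.18 meV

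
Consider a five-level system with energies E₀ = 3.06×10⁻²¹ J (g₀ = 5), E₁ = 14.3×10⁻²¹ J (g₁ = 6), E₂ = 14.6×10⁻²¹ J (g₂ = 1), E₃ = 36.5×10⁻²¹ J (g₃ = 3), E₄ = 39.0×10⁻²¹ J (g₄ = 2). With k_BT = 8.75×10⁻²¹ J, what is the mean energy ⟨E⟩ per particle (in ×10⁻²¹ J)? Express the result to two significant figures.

6.6 ×10⁻²¹ J

Eᵢ/kT = 0.3497, 1.634, 1.669, 4.171, 4.457.
Z = Σ gᵢe^(−Eᵢ/kT) = 5·e^(−0.3497) + 6·e^(−1.634) + 1·e^(−1.669) + 3·e^(−4.171) + 2·e^(−4.457) = 3.524 + 1.171 + 0.1884 + 0.04631 + 0.02319 = 4.953.
⟨E⟩ = Σ Eᵢ gᵢe^(−Eᵢ/kT) / Z = (3.06·3.524 + 14.3·1.171 + 14.6·0.1884 + 36.5·0.04631 + 39.0·0.02319) / 4.953 = 6.6 ×10⁻²¹ J.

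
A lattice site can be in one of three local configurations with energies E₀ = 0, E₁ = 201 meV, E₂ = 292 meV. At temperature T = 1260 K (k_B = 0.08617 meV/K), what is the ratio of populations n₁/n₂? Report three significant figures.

k_BT = 0.08617 × 1260 K = 108.57 meV.
n₁/n₂ = exp[−(E₁−E₂)/kT] = exp(−(-91 meV)/(108.57 meV)) = exp(0.83817) = 2.31.

2.31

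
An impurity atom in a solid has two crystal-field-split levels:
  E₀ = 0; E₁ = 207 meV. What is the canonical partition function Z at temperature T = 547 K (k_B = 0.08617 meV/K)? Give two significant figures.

Z = 1.0

k_BT = 0.08617 × 547 K = 47.13 meV.
Eᵢ/kT = 0, 4.392.
Z = Σ e^(−Eᵢ/kT) = e^(−0) + e^(−4.392) = 1.000 + 0.01238 = 1.012.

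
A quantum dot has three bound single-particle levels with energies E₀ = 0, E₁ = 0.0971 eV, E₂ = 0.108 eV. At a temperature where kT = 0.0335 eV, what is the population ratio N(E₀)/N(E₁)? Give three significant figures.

18.1

n₀/n₁ = exp[−(E₀−E₁)/kT] = exp(−(-0.0971 eV)/(0.0335 eV)) = exp(2.8985) = 18.1.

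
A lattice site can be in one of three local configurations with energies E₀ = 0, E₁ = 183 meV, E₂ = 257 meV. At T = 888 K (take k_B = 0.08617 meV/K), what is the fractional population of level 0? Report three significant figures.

k_BT = 0.08617 × 888 K = 76.519 meV.
Eᵢ/kT = 0, 2.3916, 3.3586.
Z = Σ e^(−Eᵢ/kT) = e^(−0) + e^(−2.3916) + e^(−3.3586) = 1.0000 + 0.091483 + 0.034784 = 1.1263.
P₀ = e^(−E₀/kT) / Z = 1.0000/1.1263 = 0.888.

0.888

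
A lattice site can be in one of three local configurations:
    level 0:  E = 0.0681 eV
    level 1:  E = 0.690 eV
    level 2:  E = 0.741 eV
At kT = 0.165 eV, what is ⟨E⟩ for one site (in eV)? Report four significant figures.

Eᵢ/kT = 0.412727, 4.18182, 4.49091.
Z = Σ e^(−Eᵢ/kT) = e^(−0.412727) + e^(−4.18182) + e^(−4.49091) = 0.661843 + 0.0152707 + 0.0112104 = 0.688324.
⟨E⟩ = Σ Eᵢ e^(−Eᵢ/kT) / Z = (0.0681·0.661843 + 0.690·0.0152707 + 0.741·0.0112104) / 0.688324 = 0.09286 eV.

0.09286 eV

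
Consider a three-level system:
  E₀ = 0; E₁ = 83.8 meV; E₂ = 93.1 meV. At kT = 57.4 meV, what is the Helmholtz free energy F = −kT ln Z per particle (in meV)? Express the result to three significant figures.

-20.5 meV

Eᵢ/kT = 0, 1.4599, 1.6220.
Z = Σ e^(−Eᵢ/kT) = e^(−0) + e^(−1.4599) + e^(−1.6220) = 1.0000 + 0.23226 + 0.19750 = 1.4298.
F = −kT ln Z = −57.4 × ln(1.4298) = −57.4 × 0.35753 = -20.5 meV.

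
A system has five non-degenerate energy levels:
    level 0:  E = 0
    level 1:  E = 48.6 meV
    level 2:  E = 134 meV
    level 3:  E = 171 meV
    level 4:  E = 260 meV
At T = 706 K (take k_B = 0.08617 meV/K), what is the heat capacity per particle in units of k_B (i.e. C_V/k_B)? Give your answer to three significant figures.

k_BT = 0.08617 × 706 K = 60.836 meV.
Eᵢ/kT = 0, 0.79887, 2.2026, 2.8108, 4.2738.
Z = Σ e^(−Eᵢ/kT) = e^(−0) + e^(−0.79887) + e^(−2.2026) + e^(−2.8108) + e^(−4.2738) = 1.0000 + 0.44984 + 0.11052 + 0.060157 + 0.013929 = 1.6344.
⟨E⟩ = 30.947 meV, ⟨E²⟩ = 3516.7 meV².
C_V/k_B = (⟨E²⟩ − ⟨E⟩²)/(kT)² = (3516.7 − 957.72)/3701.0 = 0.691.

0.691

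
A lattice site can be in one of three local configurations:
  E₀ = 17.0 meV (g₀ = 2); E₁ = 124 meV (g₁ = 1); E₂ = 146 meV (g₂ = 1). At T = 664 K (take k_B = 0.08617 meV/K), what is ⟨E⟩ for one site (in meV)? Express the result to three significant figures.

k_BT = 0.08617 × 664 K = 57.217 meV.
Eᵢ/kT = 0.29711, 2.1672, 2.5517.
Z = Σ gᵢe^(−Eᵢ/kT) = 2·e^(−0.29711) + 1·e^(−2.1672) + 1·e^(−2.5517) = 1.4859 + 0.11450 + 0.077949 = 1.6783.
⟨E⟩ = Σ Eᵢ gᵢe^(−Eᵢ/kT) / Z = (17.0·1.4859 + 124·0.11450 + 146·0.077949) / 1.6783 = 30.3 meV.

30.3 meV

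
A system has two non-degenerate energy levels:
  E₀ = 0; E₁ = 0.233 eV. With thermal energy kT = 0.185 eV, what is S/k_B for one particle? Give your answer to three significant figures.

0.528

Eᵢ/kT = 0, 1.2595.
Z = Σ e^(−Eᵢ/kT) = e^(−0) + e^(−1.2595) = 1.0000 + 0.28380 = 1.2838.
⟨E⟩ = Σ EᵢPᵢ = 0.051508 eV.
S/k_B = ln Z + ⟨E⟩/kT = ln(1.2838) + 0.051508/0.185 = 0.24982 + 0.27842 = 0.528.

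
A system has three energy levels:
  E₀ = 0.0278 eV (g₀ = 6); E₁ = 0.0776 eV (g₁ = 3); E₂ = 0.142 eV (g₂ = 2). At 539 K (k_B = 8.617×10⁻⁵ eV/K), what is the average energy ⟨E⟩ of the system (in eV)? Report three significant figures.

0.0376 eV

k_BT = 8.617×10⁻⁵ × 539 K = 0.046446 eV.
Eᵢ/kT = 0.59854, 1.6708, 3.0573.
Z = Σ gᵢe^(−Eᵢ/kT) = 6·e^(−0.59854) + 3·e^(−1.6708) + 2·e^(−3.0573) = 3.2977 + 0.56429 + 0.094029 = 3.9560.
⟨E⟩ = Σ Eᵢ gᵢe^(−Eᵢ/kT) / Z = (0.0278·3.2977 + 0.0776·0.56429 + 0.142·0.094029) / 3.9560 = 0.0376 eV.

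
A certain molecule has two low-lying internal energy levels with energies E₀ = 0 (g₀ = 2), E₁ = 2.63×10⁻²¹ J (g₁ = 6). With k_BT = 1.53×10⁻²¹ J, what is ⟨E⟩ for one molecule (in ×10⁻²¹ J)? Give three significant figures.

0.920 ×10⁻²¹ J

Eᵢ/kT = 0, 1.7190.
Z = Σ gᵢe^(−Eᵢ/kT) = 2·e^(−0) + 6·e^(−1.7190) = 2.0000 + 1.0755 = 3.0755.
⟨E⟩ = Σ Eᵢ gᵢe^(−Eᵢ/kT) / Z = (0·2.0000 + 2.63·1.0755) / 3.0755 = 0.920 ×10⁻²¹ J.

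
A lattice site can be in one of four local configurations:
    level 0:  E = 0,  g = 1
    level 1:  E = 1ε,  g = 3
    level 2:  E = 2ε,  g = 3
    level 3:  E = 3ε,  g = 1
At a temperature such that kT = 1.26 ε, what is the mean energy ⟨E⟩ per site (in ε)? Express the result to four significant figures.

Eᵢ/kT = 0, 0.793651, 1.58730, 2.38095.
Z = Σ gᵢe^(−Eᵢ/kT) = 1·e^(−0) + 3·e^(−0.793651) + 3·e^(−1.58730) + 1·e^(−2.38095) = 1.00000 + 1.35657 + 0.613431 + 0.0924627 = 3.06246.
⟨E⟩ = Σ Eᵢ gᵢe^(−Eᵢ/kT) / Z = (0·1.00000 + 1·1.35657 + 2·0.613431 + 3·0.0924627) / 3.06246 = 0.9342 ε.

0.9342 ε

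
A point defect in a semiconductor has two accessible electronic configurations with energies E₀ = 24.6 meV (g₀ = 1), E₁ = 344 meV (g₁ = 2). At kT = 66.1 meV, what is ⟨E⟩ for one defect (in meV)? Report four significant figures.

29.61 meV

Eᵢ/kT = 0.372163, 5.20424.
Z = Σ gᵢe^(−Eᵢ/kT) = 1·e^(−0.372163) + 2·e^(−5.20424) = 0.689242 + 0.0109864 = 0.700228.
⟨E⟩ = Σ Eᵢ gᵢe^(−Eᵢ/kT) / Z = (24.6·0.689242 + 344·0.0109864) / 0.700228 = 29.61 meV.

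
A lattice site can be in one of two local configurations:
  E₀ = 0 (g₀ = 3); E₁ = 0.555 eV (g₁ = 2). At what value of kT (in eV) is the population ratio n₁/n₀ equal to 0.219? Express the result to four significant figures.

n₁/n₀ = (g₁/g₀) exp[−(E₁−E₀)/kT] = 0.219.
⇒ (E₁−E₀)/kT = ln((2/3)/0.219) = ln(3.04414) = 1.11322.
kT = 0.555 eV / 1.11322 = 0.4986 eV.

0.4986 eV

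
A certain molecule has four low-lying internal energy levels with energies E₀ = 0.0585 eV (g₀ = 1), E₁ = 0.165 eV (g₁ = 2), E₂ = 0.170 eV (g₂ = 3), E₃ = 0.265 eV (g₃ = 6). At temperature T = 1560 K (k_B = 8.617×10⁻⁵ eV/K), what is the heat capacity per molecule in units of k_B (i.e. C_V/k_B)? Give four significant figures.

0.2960

k_BT = 8.617×10⁻⁵ × 1560 K = 0.134425 eV.
Eᵢ/kT = 0.435187, 1.22745, 1.26465, 1.97136.
Z = Σ gᵢe^(−Eᵢ/kT) = 1·e^(−0.435187) + 2·e^(−1.22745) + 3·e^(−1.26465) + 6·e^(−1.97136) = 0.647144 + 0.586078 + 0.847014 + 0.835604 = 2.91584.
⟨E⟩ = 0.171473 eV, ⟨E²⟩ = 0.0347514 eV².
C_V/k_B = (⟨E²⟩ − ⟨E⟩²)/(kT)² = (0.0347514 − 0.0294030)/0.0180701 = 0.2960.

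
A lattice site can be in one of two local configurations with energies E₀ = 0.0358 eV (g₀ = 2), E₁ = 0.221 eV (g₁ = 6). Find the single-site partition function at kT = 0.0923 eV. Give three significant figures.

Z = 1.90

Eᵢ/kT = 0.38787, 2.3944.
Z = Σ gᵢe^(−Eᵢ/kT) = 2·e^(−0.38787) + 6·e^(−2.3944) = 1.3570 + 0.54736 = 1.9044.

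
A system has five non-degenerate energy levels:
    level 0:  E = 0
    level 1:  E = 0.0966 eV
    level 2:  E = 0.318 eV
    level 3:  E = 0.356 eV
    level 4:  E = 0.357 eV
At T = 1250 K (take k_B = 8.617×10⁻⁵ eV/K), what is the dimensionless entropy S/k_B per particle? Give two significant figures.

0.92

k_BT = 8.617×10⁻⁵ × 1250 K = 0.1077 eV.
Eᵢ/kT = 0, 0.8969, 2.953, 3.305, 3.315.
Z = Σ e^(−Eᵢ/kT) = e^(−0) + e^(−0.8969) + e^(−2.953) + e^(−3.305) + e^(−3.315) = 1.000 + 0.4078 + 0.05218 + 0.03670 + 0.03633 = 1.533.
⟨E⟩ = Σ EᵢPᵢ = 0.05350 eV.
S/k_B = ln Z + ⟨E⟩/kT = ln(1.533) + 0.05350/0.1077 = 0.4272 + 0.4968 = 0.92.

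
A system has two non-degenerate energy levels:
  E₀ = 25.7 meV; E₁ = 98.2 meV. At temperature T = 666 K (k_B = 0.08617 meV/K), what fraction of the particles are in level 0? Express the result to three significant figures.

0.780

k_BT = 0.08617 × 666 K = 57.389 meV.
Eᵢ/kT = 0.44782, 1.7111.
Z = Σ e^(−Eᵢ/kT) = e^(−0.44782) + e^(−1.7111) = 0.63902 + 0.18067 = 0.81969.
P₀ = e^(−E₀/kT) / Z = 0.63902/0.81969 = 0.780.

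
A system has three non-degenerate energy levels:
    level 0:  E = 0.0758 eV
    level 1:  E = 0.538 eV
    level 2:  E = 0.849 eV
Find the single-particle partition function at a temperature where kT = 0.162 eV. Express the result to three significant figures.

Eᵢ/kT = 0.46790, 3.3210, 5.2407.
Z = Σ e^(−Eᵢ/kT) = e^(−0.46790) + e^(−3.3210) + e^(−5.2407) = 0.62632 + 0.036117 + 0.0052965 = 0.66773.

Z = 0.668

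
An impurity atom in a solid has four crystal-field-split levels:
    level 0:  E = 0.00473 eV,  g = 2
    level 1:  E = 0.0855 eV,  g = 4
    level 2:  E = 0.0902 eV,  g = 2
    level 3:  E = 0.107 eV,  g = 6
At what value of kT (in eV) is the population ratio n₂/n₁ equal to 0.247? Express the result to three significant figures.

n₂/n₁ = (g₂/g₁) exp[−(E₂−E₁)/kT] = 0.247.
⇒ (E₂−E₁)/kT = ln((2/4)/0.247) = ln(2.0243) = 0.70522.
kT = 0.0047 eV / 0.70522 = 0.00666 eV.

0.00666 eV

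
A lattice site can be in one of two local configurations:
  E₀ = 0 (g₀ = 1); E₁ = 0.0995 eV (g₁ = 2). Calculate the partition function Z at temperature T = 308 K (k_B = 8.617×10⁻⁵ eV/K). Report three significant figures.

k_BT = 8.617×10⁻⁵ × 308 K = 0.026540 eV.
Eᵢ/kT = 0, 3.7491.
Z = Σ gᵢe^(−Eᵢ/kT) = 1·e^(−0) + 2·e^(−3.7491) = 1.0000 + 0.047078 = 1.0471.

Z = 1.05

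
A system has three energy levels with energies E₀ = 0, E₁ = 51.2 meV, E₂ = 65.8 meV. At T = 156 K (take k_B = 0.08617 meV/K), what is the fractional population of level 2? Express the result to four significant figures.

k_BT = 0.08617 × 156 K = 13.4425 meV.
Eᵢ/kT = 0, 3.80882, 4.89492.
Z = Σ e^(−Eᵢ/kT) = e^(−0) + e^(−3.80882) + e^(−4.89492) = 1.00000 + 0.0221743 + 0.00748451 = 1.02966.
P₂ = e^(−E₂/kT) / Z = 0.00748451/1.02966 = 0.007269.

0.007269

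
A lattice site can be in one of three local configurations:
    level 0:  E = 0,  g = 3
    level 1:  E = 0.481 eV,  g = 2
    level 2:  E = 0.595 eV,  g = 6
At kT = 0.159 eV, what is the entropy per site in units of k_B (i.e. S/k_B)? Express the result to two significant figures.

Eᵢ/kT = 0, 3.025, 3.742.
Z = Σ gᵢe^(−Eᵢ/kT) = 3·e^(−0) + 2·e^(−3.025) + 6·e^(−3.742) = 3.000 + 0.09712 + 0.1422 = 3.239.
⟨E⟩ = Σ EᵢPᵢ = 0.04054 eV.
S/k_B = ln Z + ⟨E⟩/kT = ln(3.239) + 0.04054/0.159 = 1.175 + 0.2550 = 1.4.

1.4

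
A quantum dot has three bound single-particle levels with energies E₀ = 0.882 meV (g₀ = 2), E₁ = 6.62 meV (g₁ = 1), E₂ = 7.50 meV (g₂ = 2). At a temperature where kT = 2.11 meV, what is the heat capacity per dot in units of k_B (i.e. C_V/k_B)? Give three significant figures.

Eᵢ/kT = 0.41801, 3.1374, 3.5545.
Z = Σ gᵢe^(−Eᵢ/kT) = 2·e^(−0.41801) + 1·e^(−3.1374) + 2·e^(−3.5545) = 1.3167 + 0.043395 + 0.057191 = 1.4173.
⟨E⟩ = 1.3247 meV, ⟨E²⟩ = 4.3343 meV².
C_V/k_B = (⟨E²⟩ − ⟨E⟩²)/(kT)² = (4.3343 − 1.7548)/4.4521 = 0.579.

0.579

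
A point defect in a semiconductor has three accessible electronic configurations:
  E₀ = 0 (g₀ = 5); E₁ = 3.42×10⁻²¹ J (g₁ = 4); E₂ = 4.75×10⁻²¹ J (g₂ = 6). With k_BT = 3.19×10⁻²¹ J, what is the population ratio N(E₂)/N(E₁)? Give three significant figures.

0.989

n₂/n₁ = (g₂/g₁) exp[−(E₂−E₁)/kT] = (6/4) × exp(−(1.33 ×10⁻²¹ J)/(3.19 ×10⁻²¹ J)) = (6/4) × exp(-0.41693) = 0.989.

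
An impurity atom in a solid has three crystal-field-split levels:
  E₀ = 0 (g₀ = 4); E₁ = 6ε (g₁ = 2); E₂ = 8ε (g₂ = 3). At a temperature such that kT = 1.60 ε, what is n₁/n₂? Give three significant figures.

n₁/n₂ = (g₁/g₂) exp[−(E₁−E₂)/kT] = (2/3) × exp(−(-2ε)/(1.60ε)) = (2/3) × exp(1.2500) = 2.33.

2.33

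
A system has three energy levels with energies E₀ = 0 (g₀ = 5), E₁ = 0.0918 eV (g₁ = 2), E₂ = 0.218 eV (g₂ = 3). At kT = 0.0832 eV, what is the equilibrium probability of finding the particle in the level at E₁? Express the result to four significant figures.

Eᵢ/kT = 0, 1.10337, 2.62019.
Z = Σ gᵢe^(−Eᵢ/kT) = 5·e^(−0) + 2·e^(−1.10337) + 3·e^(−2.62019) = 5.00000 + 0.663502 + 0.218367 = 5.88187.
P₁ = g₁ e^(−E₁/kT) / Z = 0.663502/5.88187 = 0.1128.

0.1128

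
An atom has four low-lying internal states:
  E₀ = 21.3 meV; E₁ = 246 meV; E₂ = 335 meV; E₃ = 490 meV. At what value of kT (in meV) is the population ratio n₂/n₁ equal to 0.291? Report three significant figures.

n₂/n₁ = exp[−(E₂−E₁)/kT] = 0.291.
⇒ (E₂−E₁)/kT = ln(1/0.291) = ln(3.4364) = 1.2344.
kT = 89 meV / 1.2344 = 72.1 meV.

72.1 meV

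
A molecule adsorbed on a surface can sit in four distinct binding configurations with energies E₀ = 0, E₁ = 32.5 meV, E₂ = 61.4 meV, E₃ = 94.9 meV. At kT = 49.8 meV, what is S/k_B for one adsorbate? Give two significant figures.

1.2

Eᵢ/kT = 0, 0.6526, 1.233, 1.906.
Z = Σ e^(−Eᵢ/kT) = e^(−0) + e^(−0.6526) + e^(−1.233) + e^(−1.906) = 1.000 + 0.5207 + 0.2914 + 0.1487 = 1.961.
⟨E⟩ = Σ EᵢPᵢ = 24.95 meV.
S/k_B = ln Z + ⟨E⟩/kT = ln(1.961) + 24.95/49.8 = 0.6735 + 0.5010 = 1.2.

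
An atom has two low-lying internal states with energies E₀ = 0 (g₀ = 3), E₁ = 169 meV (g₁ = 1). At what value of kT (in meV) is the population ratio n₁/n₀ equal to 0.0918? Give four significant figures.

n₁/n₀ = (g₁/g₀) exp[−(E₁−E₀)/kT] = 0.0918.
⇒ (E₁−E₀)/kT = ln((1/3)/0.0918) = ln(3.63108) = 1.28953.
kT = 169 meV / 1.28953 = 131.1 meV.

131.1 meV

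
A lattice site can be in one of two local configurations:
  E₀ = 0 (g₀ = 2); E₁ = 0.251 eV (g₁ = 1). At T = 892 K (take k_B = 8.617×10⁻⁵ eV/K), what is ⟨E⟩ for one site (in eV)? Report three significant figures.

0.00470 eV

k_BT = 8.617×10⁻⁵ × 892 K = 0.076864 eV.
Eᵢ/kT = 0, 3.2655.
Z = Σ gᵢe^(−Eᵢ/kT) = 2·e^(−0) + 1·e^(−3.2655) = 2.0000 + 0.038178 = 2.0382.
⟨E⟩ = Σ Eᵢ gᵢe^(−Eᵢ/kT) / Z = (0·2.0000 + 0.251·0.038178) / 2.0382 = 0.00470 eV.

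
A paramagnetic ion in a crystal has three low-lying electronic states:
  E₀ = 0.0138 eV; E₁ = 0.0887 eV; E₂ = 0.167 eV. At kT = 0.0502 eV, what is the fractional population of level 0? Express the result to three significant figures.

0.786

Eᵢ/kT = 0.27490, 1.7669, 3.3267.
Z = Σ e^(−Eᵢ/kT) = e^(−0.27490) + e^(−1.7669) + e^(−3.3267) = 0.75965 + 0.17086 + 0.035911 = 0.96642.
P₀ = e^(−E₀/kT) / Z = 0.75965/0.96642 = 0.786.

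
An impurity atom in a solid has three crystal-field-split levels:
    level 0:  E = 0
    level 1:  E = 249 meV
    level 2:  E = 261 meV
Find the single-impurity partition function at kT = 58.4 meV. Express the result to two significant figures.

Eᵢ/kT = 0, 4.264, 4.469.
Z = Σ e^(−Eᵢ/kT) = e^(−0) + e^(−4.264) + e^(−4.469) = 1.000 + 0.01407 + 0.01146 = 1.026.

Z = 1.0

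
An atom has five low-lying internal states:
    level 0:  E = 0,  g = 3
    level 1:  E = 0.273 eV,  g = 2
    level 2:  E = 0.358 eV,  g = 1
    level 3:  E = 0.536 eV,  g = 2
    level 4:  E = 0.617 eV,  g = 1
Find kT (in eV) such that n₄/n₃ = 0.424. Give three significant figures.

n₄/n₃ = (g₄/g₃) exp[−(E₄−E₃)/kT] = 0.424.
⇒ (E₄−E₃)/kT = ln((1/2)/0.424) = ln(1.1792) = 0.16484.
kT = 0.081 eV / 0.16484 = 0.491 eV.

0.491 eV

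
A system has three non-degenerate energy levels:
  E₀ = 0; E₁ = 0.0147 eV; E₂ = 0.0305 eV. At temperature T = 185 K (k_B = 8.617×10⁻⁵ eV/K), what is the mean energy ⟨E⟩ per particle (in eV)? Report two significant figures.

k_BT = 8.617×10⁻⁵ × 185 K = 0.01594 eV.
Eᵢ/kT = 0, 0.9222, 1.913.
Z = Σ e^(−Eᵢ/kT) = e^(−0) + e^(−0.9222) + e^(−1.913) = 1.000 + 0.3976 + 0.1476 = 1.545.
⟨E⟩ = Σ Eᵢ e^(−Eᵢ/kT) / Z = (0·1.000 + 0.0147·0.3976 + 0.0305·0.1476) / 1.545 = 0.0067 eV.

0.0067 eV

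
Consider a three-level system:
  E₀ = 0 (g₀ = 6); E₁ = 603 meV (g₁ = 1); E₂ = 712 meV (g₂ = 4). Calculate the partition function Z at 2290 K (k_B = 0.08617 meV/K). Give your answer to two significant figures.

Z = 6.2

k_BT = 0.08617 × 2290 K = 197.3 meV.
Eᵢ/kT = 0, 3.056, 3.609.
Z = Σ gᵢe^(−Eᵢ/kT) = 6·e^(−0) + 1·e^(−3.056) + 4·e^(−3.609) = 6.000 + 0.04708 + 0.1083 = 6.155.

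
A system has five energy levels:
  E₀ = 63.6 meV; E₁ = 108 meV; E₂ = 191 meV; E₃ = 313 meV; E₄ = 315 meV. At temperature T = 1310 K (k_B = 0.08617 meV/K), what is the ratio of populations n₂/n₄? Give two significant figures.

3.0

k_BT = 0.08617 × 1310 K = 112.9 meV.
n₂/n₄ = exp[−(E₂−E₄)/kT] = exp(−(-124 meV)/(112.9 meV)) = exp(1.098) = 3.0.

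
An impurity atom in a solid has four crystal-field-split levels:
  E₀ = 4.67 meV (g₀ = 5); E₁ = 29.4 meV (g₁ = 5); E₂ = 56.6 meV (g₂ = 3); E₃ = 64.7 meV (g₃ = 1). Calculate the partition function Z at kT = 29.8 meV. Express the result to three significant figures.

Z = 6.70

Eᵢ/kT = 0.15671, 0.98658, 1.8993, 2.1711.
Z = Σ gᵢe^(−Eᵢ/kT) = 5·e^(−0.15671) + 5·e^(−0.98658) + 3·e^(−1.8993) + 1·e^(−2.1711) = 4.2748 + 1.8642 + 0.44902 + 0.11405 = 6.7021.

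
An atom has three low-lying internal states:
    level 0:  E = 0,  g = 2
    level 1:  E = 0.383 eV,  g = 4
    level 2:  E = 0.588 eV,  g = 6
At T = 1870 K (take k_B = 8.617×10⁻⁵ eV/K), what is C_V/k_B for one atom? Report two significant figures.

1.3

k_BT = 8.617×10⁻⁵ × 1870 K = 0.1611 eV.
Eᵢ/kT = 0, 2.377, 3.650.
Z = Σ gᵢe^(−Eᵢ/kT) = 2·e^(−0) + 4·e^(−2.377) + 6·e^(−3.650) = 2.000 + 0.3713 + 0.1559 = 2.527.
⟨E⟩ = 0.09255 eV, ⟨E²⟩ = 0.04288 eV².
C_V/k_B = (⟨E²⟩ − ⟨E⟩²)/(kT)² = (0.04288 − 0.008566)/0.02595 = 1.3.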